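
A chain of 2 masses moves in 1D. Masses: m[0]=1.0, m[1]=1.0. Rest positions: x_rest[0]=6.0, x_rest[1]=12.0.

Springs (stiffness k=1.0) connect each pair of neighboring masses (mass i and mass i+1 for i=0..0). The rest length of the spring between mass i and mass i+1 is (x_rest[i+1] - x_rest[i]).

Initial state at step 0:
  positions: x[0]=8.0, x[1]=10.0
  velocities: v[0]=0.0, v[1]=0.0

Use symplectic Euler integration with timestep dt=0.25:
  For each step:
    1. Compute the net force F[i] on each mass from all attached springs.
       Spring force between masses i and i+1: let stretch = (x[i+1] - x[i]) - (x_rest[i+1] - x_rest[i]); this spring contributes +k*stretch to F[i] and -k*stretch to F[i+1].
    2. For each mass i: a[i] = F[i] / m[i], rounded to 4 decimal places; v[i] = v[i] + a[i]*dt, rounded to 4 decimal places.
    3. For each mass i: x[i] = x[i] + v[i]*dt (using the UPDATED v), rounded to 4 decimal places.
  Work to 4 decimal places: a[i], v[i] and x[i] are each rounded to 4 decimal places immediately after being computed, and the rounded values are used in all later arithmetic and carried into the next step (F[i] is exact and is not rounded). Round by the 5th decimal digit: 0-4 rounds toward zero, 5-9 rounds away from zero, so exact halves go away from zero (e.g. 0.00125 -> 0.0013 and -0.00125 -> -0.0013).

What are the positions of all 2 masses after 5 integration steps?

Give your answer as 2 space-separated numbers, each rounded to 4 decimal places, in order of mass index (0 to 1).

Answer: 5.2388 12.7614

Derivation:
Step 0: x=[8.0000 10.0000] v=[0.0000 0.0000]
Step 1: x=[7.7500 10.2500] v=[-1.0000 1.0000]
Step 2: x=[7.2813 10.7188] v=[-1.8750 1.8750]
Step 3: x=[6.6524 11.3477] v=[-2.5156 2.5156]
Step 4: x=[5.9420 12.0582] v=[-2.8418 2.8418]
Step 5: x=[5.2388 12.7614] v=[-2.8128 2.8128]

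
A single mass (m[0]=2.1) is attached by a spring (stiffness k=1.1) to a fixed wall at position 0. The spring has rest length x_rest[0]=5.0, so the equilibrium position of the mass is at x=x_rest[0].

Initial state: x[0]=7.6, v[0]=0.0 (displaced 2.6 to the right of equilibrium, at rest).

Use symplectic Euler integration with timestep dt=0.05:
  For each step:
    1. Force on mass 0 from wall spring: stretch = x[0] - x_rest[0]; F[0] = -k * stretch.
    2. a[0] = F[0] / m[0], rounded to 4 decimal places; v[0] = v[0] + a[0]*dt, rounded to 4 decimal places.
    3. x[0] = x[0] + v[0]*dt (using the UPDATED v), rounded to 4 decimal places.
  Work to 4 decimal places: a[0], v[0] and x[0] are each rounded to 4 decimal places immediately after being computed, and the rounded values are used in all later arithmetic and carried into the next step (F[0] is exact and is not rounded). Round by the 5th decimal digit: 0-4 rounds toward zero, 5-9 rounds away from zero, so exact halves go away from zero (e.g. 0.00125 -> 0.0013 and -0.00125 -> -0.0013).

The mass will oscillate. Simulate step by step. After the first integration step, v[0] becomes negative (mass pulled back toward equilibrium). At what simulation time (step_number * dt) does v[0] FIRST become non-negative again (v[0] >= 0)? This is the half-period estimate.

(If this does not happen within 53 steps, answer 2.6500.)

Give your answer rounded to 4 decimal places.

Step 0: x=[7.6000] v=[0.0000]
Step 1: x=[7.5966] v=[-0.0681]
Step 2: x=[7.5898] v=[-0.1361]
Step 3: x=[7.5796] v=[-0.2039]
Step 4: x=[7.5660] v=[-0.2715]
Step 5: x=[7.5491] v=[-0.3387]
Step 6: x=[7.5288] v=[-0.4055]
Step 7: x=[7.5052] v=[-0.4717]
Step 8: x=[7.4783] v=[-0.5373]
Step 9: x=[7.4482] v=[-0.6022]
Step 10: x=[7.4149] v=[-0.6663]
Step 11: x=[7.3784] v=[-0.7295]
Step 12: x=[7.3388] v=[-0.7918]
Step 13: x=[7.2961] v=[-0.8531]
Step 14: x=[7.2504] v=[-0.9132]
Step 15: x=[7.2018] v=[-0.9721]
Step 16: x=[7.1503] v=[-1.0298]
Step 17: x=[7.0960] v=[-1.0861]
Step 18: x=[7.0390] v=[-1.1410]
Step 19: x=[6.9793] v=[-1.1944]
Step 20: x=[6.9170] v=[-1.2462]
Step 21: x=[6.8522] v=[-1.2964]
Step 22: x=[6.7850] v=[-1.3449]
Step 23: x=[6.7154] v=[-1.3917]
Step 24: x=[6.6436] v=[-1.4366]
Step 25: x=[6.5696] v=[-1.4796]
Step 26: x=[6.4936] v=[-1.5207]
Step 27: x=[6.4156] v=[-1.5598]
Step 28: x=[6.3358] v=[-1.5969]
Step 29: x=[6.2542] v=[-1.6319]
Step 30: x=[6.1710] v=[-1.6648]
Step 31: x=[6.0862] v=[-1.6955]
Step 32: x=[6.0000] v=[-1.7240]
Step 33: x=[5.9125] v=[-1.7502]
Step 34: x=[5.8238] v=[-1.7741]
Step 35: x=[5.7340] v=[-1.7957]
Step 36: x=[5.6433] v=[-1.8149]
Step 37: x=[5.5517] v=[-1.8318]
Step 38: x=[5.4594] v=[-1.8463]
Step 39: x=[5.3665] v=[-1.8583]
Step 40: x=[5.2731] v=[-1.8679]
Step 41: x=[5.1793] v=[-1.8751]
Step 42: x=[5.0853] v=[-1.8798]
Step 43: x=[4.9912] v=[-1.8820]
Step 44: x=[4.8971] v=[-1.8818]
Step 45: x=[4.8031] v=[-1.8791]
Step 46: x=[4.7094] v=[-1.8739]
Step 47: x=[4.6161] v=[-1.8663]
Step 48: x=[4.5233] v=[-1.8562]
Step 49: x=[4.4311] v=[-1.8437]
Step 50: x=[4.3397] v=[-1.8288]
Step 51: x=[4.2491] v=[-1.8115]
Step 52: x=[4.1595] v=[-1.7918]
Step 53: x=[4.0710] v=[-1.7698]
v[0] did not become non-negative within 53 steps; using fallback time=2.6500

Answer: 2.6500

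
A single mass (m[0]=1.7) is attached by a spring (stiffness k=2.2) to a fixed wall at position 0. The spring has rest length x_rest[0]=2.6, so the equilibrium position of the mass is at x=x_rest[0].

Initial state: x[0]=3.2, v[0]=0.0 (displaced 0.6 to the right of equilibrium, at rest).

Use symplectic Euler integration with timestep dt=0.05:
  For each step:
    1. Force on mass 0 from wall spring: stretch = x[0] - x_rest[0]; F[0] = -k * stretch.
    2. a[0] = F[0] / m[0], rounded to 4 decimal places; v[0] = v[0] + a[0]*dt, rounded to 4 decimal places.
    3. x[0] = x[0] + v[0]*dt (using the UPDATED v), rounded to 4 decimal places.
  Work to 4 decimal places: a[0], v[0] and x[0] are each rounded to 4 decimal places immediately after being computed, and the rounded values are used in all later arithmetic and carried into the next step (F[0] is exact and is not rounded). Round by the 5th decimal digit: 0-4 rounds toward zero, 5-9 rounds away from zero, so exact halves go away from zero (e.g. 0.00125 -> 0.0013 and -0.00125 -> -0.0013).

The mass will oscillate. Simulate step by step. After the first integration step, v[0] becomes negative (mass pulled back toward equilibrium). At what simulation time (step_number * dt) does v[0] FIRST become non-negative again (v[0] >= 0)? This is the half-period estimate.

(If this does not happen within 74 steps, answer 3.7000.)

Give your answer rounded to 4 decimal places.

Answer: 2.8000

Derivation:
Step 0: x=[3.2000] v=[0.0000]
Step 1: x=[3.1981] v=[-0.0388]
Step 2: x=[3.1942] v=[-0.0775]
Step 3: x=[3.1884] v=[-0.1160]
Step 4: x=[3.1807] v=[-0.1541]
Step 5: x=[3.1711] v=[-0.1917]
Step 6: x=[3.1597] v=[-0.2287]
Step 7: x=[3.1465] v=[-0.2649]
Step 8: x=[3.1315] v=[-0.3003]
Step 9: x=[3.1148] v=[-0.3347]
Step 10: x=[3.0964] v=[-0.3680]
Step 11: x=[3.0764] v=[-0.4001]
Step 12: x=[3.0549] v=[-0.4309]
Step 13: x=[3.0319] v=[-0.4603]
Step 14: x=[3.0075] v=[-0.4882]
Step 15: x=[2.9818] v=[-0.5146]
Step 16: x=[2.9548] v=[-0.5393]
Step 17: x=[2.9267] v=[-0.5623]
Step 18: x=[2.8975] v=[-0.5834]
Step 19: x=[2.8674] v=[-0.6027]
Step 20: x=[2.8364] v=[-0.6200]
Step 21: x=[2.8046] v=[-0.6353]
Step 22: x=[2.7722] v=[-0.6485]
Step 23: x=[2.7392] v=[-0.6596]
Step 24: x=[2.7058] v=[-0.6686]
Step 25: x=[2.6720] v=[-0.6754]
Step 26: x=[2.6380] v=[-0.6801]
Step 27: x=[2.6039] v=[-0.6826]
Step 28: x=[2.5698] v=[-0.6829]
Step 29: x=[2.5358] v=[-0.6809]
Step 30: x=[2.5020] v=[-0.6767]
Step 31: x=[2.4685] v=[-0.6704]
Step 32: x=[2.4354] v=[-0.6619]
Step 33: x=[2.4028] v=[-0.6513]
Step 34: x=[2.3709] v=[-0.6385]
Step 35: x=[2.3397] v=[-0.6237]
Step 36: x=[2.3094] v=[-0.6069]
Step 37: x=[2.2800] v=[-0.5881]
Step 38: x=[2.2516] v=[-0.5674]
Step 39: x=[2.2244] v=[-0.5449]
Step 40: x=[2.1984] v=[-0.5206]
Step 41: x=[2.1737] v=[-0.4946]
Step 42: x=[2.1504] v=[-0.4670]
Step 43: x=[2.1285] v=[-0.4379]
Step 44: x=[2.1081] v=[-0.4074]
Step 45: x=[2.0893] v=[-0.3756]
Step 46: x=[2.0722] v=[-0.3426]
Step 47: x=[2.0568] v=[-0.3085]
Step 48: x=[2.0431] v=[-0.2734]
Step 49: x=[2.0312] v=[-0.2374]
Step 50: x=[2.0212] v=[-0.2006]
Step 51: x=[2.0130] v=[-0.1632]
Step 52: x=[2.0067] v=[-0.1252]
Step 53: x=[2.0024] v=[-0.0868]
Step 54: x=[2.0000] v=[-0.0481]
Step 55: x=[1.9995] v=[-0.0093]
Step 56: x=[2.0010] v=[0.0296]
First v>=0 after going negative at step 56, time=2.8000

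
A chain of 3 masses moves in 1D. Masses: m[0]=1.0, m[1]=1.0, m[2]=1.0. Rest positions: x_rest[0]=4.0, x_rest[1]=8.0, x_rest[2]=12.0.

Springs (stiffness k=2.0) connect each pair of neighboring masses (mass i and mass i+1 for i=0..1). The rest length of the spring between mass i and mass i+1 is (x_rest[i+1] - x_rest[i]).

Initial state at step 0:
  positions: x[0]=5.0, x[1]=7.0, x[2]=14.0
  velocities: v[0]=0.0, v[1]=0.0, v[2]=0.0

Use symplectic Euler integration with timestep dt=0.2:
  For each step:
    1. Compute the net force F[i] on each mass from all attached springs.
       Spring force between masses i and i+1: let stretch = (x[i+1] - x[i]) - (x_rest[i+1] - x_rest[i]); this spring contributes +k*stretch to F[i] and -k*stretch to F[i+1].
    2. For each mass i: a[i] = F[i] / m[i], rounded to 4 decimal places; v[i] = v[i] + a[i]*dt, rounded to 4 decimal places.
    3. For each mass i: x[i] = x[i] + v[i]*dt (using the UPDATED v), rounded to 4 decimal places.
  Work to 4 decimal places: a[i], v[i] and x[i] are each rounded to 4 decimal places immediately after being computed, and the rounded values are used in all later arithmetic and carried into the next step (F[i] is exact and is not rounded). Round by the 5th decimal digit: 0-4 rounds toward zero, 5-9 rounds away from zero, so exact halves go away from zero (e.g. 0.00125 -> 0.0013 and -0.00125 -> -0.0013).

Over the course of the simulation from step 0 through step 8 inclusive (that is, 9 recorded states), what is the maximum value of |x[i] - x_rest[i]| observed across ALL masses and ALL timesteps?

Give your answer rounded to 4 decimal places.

Answer: 2.3807

Derivation:
Step 0: x=[5.0000 7.0000 14.0000] v=[0.0000 0.0000 0.0000]
Step 1: x=[4.8400 7.4000 13.7600] v=[-0.8000 2.0000 -1.2000]
Step 2: x=[4.5648 8.1040 13.3312] v=[-1.3760 3.5200 -2.1440]
Step 3: x=[4.2527 8.9430 12.8042] v=[-1.5603 4.1952 -2.6349]
Step 4: x=[3.9959 9.7157 12.2883] v=[-1.2842 3.8636 -2.5794]
Step 5: x=[3.8766 10.2366 11.8866] v=[-0.5963 2.6047 -2.0084]
Step 6: x=[3.9461 10.3807 11.6729] v=[0.3477 0.7207 -1.0684]
Step 7: x=[4.2104 10.1134 11.6758] v=[1.3215 -1.3363 0.0147]
Step 8: x=[4.6269 9.4989 11.8737] v=[2.0827 -3.0725 0.9897]
Max displacement = 2.3807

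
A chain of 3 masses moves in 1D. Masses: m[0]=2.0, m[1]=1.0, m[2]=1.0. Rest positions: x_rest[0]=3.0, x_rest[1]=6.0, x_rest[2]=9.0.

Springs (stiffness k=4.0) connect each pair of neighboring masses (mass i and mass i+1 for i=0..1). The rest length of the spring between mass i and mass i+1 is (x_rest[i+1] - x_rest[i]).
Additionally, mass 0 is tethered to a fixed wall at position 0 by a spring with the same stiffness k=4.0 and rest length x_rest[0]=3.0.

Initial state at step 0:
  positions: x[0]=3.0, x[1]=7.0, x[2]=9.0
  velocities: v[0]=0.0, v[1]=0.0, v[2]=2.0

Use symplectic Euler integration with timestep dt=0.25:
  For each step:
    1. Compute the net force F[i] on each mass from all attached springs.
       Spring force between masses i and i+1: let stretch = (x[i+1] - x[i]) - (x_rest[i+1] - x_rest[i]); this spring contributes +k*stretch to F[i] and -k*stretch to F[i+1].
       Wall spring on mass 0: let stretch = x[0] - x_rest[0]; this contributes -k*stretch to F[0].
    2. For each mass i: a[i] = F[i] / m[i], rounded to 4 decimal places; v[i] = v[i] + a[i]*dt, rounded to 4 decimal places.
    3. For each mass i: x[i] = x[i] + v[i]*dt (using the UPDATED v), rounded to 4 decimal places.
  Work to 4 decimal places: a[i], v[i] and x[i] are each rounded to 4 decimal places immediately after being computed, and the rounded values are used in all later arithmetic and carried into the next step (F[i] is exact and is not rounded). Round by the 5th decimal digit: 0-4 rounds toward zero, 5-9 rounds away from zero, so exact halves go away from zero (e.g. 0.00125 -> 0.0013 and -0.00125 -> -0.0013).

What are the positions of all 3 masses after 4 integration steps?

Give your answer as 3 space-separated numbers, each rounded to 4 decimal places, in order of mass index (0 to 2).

Answer: 3.3399 6.3858 10.6094

Derivation:
Step 0: x=[3.0000 7.0000 9.0000] v=[0.0000 0.0000 2.0000]
Step 1: x=[3.1250 6.5000 9.7500] v=[0.5000 -2.0000 3.0000]
Step 2: x=[3.2813 5.9688 10.4375] v=[0.6250 -2.1250 2.7500]
Step 3: x=[3.3633 5.8829 10.7578] v=[0.3281 -0.3438 1.2813]
Step 4: x=[3.3399 6.3858 10.6094] v=[-0.0938 2.0115 -0.5936]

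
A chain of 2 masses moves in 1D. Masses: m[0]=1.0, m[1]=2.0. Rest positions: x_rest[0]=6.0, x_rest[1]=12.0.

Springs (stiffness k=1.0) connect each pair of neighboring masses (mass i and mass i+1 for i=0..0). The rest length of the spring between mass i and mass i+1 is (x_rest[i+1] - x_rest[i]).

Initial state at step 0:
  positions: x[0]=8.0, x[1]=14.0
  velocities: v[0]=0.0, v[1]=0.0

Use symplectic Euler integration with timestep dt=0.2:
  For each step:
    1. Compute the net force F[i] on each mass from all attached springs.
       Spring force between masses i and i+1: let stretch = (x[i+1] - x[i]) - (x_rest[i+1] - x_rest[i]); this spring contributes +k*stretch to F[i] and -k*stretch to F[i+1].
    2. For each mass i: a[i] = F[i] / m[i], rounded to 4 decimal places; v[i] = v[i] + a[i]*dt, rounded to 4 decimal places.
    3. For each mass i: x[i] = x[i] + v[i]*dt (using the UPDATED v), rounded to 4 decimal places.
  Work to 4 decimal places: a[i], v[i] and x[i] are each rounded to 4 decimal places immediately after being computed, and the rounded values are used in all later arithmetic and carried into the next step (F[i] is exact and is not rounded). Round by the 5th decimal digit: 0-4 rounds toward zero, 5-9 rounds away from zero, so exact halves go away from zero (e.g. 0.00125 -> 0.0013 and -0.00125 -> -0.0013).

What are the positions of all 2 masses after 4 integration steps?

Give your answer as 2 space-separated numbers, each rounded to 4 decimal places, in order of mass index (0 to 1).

Answer: 8.0000 14.0000

Derivation:
Step 0: x=[8.0000 14.0000] v=[0.0000 0.0000]
Step 1: x=[8.0000 14.0000] v=[0.0000 0.0000]
Step 2: x=[8.0000 14.0000] v=[0.0000 0.0000]
Step 3: x=[8.0000 14.0000] v=[0.0000 0.0000]
Step 4: x=[8.0000 14.0000] v=[0.0000 0.0000]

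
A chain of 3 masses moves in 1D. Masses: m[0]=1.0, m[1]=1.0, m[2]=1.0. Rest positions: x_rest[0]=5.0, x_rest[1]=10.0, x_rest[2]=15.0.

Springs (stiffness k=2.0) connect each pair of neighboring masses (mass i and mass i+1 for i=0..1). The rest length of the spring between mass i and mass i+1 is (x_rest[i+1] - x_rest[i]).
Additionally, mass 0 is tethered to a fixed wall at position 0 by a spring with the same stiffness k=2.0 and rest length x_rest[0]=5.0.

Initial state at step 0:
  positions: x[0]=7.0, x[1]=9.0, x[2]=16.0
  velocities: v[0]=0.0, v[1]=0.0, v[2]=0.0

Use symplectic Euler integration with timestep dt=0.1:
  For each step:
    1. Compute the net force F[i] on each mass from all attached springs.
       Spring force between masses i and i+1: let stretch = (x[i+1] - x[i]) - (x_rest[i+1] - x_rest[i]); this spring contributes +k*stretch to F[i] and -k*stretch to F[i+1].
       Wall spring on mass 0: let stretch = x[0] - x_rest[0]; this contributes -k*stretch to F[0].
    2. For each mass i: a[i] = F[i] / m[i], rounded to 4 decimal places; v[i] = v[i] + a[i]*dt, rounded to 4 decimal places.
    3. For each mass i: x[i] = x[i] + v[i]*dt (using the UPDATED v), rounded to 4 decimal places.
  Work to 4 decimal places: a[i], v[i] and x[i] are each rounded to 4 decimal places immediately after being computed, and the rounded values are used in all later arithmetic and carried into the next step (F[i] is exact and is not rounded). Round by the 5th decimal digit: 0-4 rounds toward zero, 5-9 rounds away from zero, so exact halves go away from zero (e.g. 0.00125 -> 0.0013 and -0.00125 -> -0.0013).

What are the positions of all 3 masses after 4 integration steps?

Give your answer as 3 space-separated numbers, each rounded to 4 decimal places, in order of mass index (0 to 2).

Step 0: x=[7.0000 9.0000 16.0000] v=[0.0000 0.0000 0.0000]
Step 1: x=[6.9000 9.1000 15.9600] v=[-1.0000 1.0000 -0.4000]
Step 2: x=[6.7060 9.2932 15.8828] v=[-1.9400 1.9320 -0.7720]
Step 3: x=[6.4296 9.5665 15.7738] v=[-2.7638 2.7325 -1.0899]
Step 4: x=[6.0874 9.9012 15.6407] v=[-3.4223 3.3466 -1.3314]

Answer: 6.0874 9.9012 15.6407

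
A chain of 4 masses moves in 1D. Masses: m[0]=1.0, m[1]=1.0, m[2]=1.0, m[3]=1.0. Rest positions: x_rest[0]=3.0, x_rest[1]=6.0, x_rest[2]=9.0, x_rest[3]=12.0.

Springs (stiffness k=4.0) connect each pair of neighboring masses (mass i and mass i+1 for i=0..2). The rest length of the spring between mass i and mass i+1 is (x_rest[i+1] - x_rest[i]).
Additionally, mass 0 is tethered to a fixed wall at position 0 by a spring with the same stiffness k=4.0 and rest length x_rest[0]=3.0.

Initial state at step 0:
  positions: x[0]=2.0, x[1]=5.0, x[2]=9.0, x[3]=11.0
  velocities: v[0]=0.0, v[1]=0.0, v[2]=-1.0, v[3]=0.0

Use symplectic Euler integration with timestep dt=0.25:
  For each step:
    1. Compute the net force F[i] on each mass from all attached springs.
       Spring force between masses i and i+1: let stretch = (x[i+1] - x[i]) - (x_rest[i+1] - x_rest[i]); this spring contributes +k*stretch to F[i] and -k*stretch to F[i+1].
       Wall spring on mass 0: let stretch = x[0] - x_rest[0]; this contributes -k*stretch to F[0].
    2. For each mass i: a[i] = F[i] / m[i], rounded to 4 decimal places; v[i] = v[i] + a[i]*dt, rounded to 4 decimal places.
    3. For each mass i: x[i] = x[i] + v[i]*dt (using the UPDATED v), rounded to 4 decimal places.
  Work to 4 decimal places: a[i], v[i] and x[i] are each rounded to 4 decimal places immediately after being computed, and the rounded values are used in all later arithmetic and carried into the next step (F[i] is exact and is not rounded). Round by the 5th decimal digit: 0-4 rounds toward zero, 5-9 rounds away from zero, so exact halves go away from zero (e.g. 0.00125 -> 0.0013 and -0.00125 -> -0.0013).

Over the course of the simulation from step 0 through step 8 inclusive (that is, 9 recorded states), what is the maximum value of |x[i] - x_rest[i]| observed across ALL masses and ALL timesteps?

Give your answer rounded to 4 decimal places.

Answer: 1.7500

Derivation:
Step 0: x=[2.0000 5.0000 9.0000 11.0000] v=[0.0000 0.0000 -1.0000 0.0000]
Step 1: x=[2.2500 5.2500 8.2500 11.2500] v=[1.0000 1.0000 -3.0000 1.0000]
Step 2: x=[2.6875 5.5000 7.5000 11.5000] v=[1.7500 1.0000 -3.0000 1.0000]
Step 3: x=[3.1563 5.5469 7.2500 11.5000] v=[1.8750 0.1875 -1.0000 0.0000]
Step 4: x=[3.4336 5.4219 7.6367 11.1875] v=[1.1093 -0.5000 1.5469 -1.2500]
Step 5: x=[3.3496 5.3535 8.3574 10.7373] v=[-0.3360 -0.2735 2.8829 -1.8008]
Step 6: x=[2.9292 5.5351 8.9221 10.4421] v=[-1.6817 0.7265 2.2589 -1.1807]
Step 7: x=[2.4280 5.9120 9.0201 10.5169] v=[-2.0050 1.5076 0.3919 0.2993]
Step 8: x=[2.1908 6.1949 8.7153 10.9675] v=[-0.9490 1.1317 -1.2194 1.8025]
Max displacement = 1.7500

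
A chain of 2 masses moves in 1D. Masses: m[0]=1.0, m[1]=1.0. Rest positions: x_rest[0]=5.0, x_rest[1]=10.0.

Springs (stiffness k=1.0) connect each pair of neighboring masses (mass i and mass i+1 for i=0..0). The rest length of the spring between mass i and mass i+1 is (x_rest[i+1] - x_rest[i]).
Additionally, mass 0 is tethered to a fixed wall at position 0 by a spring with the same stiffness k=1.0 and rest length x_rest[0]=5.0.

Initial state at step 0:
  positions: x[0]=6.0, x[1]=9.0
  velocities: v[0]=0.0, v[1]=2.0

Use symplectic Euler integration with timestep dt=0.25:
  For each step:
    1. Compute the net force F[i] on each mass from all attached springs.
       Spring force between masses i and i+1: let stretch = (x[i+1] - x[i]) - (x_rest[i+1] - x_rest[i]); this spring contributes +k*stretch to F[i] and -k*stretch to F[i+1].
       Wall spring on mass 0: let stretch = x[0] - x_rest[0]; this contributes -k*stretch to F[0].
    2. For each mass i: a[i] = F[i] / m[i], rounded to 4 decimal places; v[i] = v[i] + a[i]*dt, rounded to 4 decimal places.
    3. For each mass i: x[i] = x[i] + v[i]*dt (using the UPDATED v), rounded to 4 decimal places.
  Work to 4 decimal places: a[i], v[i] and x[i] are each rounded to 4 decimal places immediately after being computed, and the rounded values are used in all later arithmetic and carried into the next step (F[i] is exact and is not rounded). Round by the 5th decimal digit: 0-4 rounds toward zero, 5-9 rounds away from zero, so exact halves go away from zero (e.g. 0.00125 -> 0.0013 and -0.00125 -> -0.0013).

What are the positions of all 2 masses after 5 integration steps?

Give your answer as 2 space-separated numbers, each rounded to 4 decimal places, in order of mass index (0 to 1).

Step 0: x=[6.0000 9.0000] v=[0.0000 2.0000]
Step 1: x=[5.8125 9.6250] v=[-0.7500 2.5000]
Step 2: x=[5.5000 10.3242] v=[-1.2500 2.7969]
Step 3: x=[5.1453 11.0344] v=[-1.4190 2.8409]
Step 4: x=[4.8370 11.6891] v=[-1.2331 2.6186]
Step 5: x=[4.6547 12.2280] v=[-0.7293 2.1556]

Answer: 4.6547 12.2280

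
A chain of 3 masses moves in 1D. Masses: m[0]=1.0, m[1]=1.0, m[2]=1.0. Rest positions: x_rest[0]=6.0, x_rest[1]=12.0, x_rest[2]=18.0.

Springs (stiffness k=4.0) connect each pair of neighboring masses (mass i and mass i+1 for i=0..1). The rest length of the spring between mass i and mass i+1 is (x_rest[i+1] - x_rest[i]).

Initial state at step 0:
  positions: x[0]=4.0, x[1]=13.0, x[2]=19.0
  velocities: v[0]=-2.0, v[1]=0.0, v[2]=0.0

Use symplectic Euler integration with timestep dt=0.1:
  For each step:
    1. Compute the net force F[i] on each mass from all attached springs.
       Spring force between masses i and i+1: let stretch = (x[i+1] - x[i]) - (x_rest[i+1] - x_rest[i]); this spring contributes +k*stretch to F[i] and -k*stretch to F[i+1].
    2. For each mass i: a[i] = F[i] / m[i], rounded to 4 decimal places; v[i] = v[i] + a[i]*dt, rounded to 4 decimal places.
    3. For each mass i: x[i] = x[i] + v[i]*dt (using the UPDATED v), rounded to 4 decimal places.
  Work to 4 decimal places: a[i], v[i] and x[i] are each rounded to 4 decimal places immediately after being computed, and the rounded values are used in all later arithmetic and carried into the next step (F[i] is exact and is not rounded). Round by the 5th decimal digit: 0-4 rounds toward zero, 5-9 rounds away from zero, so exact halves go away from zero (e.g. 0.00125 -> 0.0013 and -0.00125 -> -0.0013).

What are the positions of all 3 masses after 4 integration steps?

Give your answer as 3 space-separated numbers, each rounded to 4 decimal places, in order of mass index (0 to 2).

Step 0: x=[4.0000 13.0000 19.0000] v=[-2.0000 0.0000 0.0000]
Step 1: x=[3.9200 12.8800 19.0000] v=[-0.8000 -1.2000 0.0000]
Step 2: x=[3.9584 12.6464 18.9952] v=[0.3840 -2.3360 -0.0480]
Step 3: x=[4.1043 12.3192 18.9765] v=[1.4592 -3.2717 -0.1875]
Step 4: x=[4.3388 11.9297 18.9315] v=[2.3452 -3.8947 -0.4504]

Answer: 4.3388 11.9297 18.9315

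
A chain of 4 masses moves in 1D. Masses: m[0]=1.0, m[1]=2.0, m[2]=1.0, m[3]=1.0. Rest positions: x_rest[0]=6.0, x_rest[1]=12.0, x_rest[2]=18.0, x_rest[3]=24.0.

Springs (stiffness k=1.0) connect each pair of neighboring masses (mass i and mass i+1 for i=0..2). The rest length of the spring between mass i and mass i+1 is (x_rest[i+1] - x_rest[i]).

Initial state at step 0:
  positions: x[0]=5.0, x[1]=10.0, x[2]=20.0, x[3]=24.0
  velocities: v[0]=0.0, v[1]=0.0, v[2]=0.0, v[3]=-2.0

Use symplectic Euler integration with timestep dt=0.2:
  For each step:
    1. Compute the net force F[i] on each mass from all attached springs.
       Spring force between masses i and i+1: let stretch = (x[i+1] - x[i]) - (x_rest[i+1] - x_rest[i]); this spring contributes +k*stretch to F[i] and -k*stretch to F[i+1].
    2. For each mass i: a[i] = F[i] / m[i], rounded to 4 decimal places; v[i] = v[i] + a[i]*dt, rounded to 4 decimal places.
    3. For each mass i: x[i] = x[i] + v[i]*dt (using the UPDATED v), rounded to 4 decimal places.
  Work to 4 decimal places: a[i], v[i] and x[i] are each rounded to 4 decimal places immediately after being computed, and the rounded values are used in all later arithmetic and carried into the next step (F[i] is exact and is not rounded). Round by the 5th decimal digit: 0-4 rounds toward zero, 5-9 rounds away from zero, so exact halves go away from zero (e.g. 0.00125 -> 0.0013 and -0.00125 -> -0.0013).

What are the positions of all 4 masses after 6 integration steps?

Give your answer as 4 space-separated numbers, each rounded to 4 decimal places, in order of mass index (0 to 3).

Step 0: x=[5.0000 10.0000 20.0000 24.0000] v=[0.0000 0.0000 0.0000 -2.0000]
Step 1: x=[4.9600 10.1000 19.7600 23.6800] v=[-0.2000 0.5000 -1.2000 -1.6000]
Step 2: x=[4.8856 10.2904 19.2904 23.4432] v=[-0.3720 0.9520 -2.3480 -1.1840]
Step 3: x=[4.7874 10.5527 18.6269 23.2803] v=[-0.4910 1.3115 -3.3174 -0.8146]
Step 4: x=[4.6798 10.8612 17.8266 23.1712] v=[-0.5379 1.5424 -4.0016 -0.5453]
Step 5: x=[4.5795 11.1854 16.9614 23.0884] v=[-0.5016 1.6208 -4.3258 -0.4142]
Step 6: x=[4.5034 11.4930 16.1103 23.0005] v=[-0.3804 1.5378 -4.2556 -0.4396]

Answer: 4.5034 11.4930 16.1103 23.0005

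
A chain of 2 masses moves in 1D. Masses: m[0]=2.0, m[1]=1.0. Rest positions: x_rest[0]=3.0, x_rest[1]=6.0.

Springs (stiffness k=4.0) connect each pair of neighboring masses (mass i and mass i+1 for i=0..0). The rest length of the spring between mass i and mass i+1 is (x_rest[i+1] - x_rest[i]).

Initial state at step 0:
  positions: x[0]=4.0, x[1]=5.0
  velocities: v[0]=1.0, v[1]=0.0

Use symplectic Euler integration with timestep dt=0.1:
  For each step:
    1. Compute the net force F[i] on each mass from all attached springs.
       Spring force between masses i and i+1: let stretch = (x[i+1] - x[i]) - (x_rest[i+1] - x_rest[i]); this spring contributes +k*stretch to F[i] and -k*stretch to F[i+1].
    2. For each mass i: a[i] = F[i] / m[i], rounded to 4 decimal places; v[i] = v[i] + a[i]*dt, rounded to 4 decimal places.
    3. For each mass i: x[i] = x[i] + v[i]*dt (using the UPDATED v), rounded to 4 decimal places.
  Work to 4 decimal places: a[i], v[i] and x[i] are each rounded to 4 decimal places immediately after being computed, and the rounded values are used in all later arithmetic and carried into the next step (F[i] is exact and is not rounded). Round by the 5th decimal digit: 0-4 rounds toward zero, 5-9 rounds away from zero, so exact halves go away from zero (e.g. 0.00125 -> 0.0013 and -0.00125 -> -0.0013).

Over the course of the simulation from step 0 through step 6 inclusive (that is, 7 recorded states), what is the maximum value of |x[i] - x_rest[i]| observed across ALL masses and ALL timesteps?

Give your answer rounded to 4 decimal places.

Answer: 1.0804

Derivation:
Step 0: x=[4.0000 5.0000] v=[1.0000 0.0000]
Step 1: x=[4.0600 5.0800] v=[0.6000 0.8000]
Step 2: x=[4.0804 5.2392] v=[0.2040 1.5920]
Step 3: x=[4.0640 5.4721] v=[-0.1642 2.3285]
Step 4: x=[4.0157 5.7686] v=[-0.4826 2.9653]
Step 5: x=[3.9425 6.1150] v=[-0.7320 3.4641]
Step 6: x=[3.8528 6.4945] v=[-0.8975 3.7951]
Max displacement = 1.0804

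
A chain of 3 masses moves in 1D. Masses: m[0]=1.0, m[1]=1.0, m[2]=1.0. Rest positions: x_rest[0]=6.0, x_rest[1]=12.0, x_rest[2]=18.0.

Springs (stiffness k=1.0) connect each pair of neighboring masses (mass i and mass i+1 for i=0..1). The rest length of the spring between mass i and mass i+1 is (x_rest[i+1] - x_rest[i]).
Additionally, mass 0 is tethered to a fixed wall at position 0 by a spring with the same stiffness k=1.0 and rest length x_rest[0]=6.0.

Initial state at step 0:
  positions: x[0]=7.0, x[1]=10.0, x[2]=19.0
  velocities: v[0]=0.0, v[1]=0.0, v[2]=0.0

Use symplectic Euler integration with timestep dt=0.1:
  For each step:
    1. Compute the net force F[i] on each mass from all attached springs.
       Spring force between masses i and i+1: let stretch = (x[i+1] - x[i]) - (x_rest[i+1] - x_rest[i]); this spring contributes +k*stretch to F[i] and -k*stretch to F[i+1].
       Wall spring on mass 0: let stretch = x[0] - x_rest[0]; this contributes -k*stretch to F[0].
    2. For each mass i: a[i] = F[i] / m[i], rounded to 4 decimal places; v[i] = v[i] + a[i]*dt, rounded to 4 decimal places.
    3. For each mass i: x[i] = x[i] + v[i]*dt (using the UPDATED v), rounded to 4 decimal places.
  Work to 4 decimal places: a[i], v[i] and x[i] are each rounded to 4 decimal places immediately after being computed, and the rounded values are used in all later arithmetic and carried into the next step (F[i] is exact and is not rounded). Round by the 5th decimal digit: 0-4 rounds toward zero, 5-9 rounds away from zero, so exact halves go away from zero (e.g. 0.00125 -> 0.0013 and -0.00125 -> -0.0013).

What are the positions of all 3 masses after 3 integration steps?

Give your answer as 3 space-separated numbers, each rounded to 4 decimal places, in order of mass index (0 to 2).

Answer: 6.7670 10.3506 18.8245

Derivation:
Step 0: x=[7.0000 10.0000 19.0000] v=[0.0000 0.0000 0.0000]
Step 1: x=[6.9600 10.0600 18.9700] v=[-0.4000 0.6000 -0.3000]
Step 2: x=[6.8814 10.1781 18.9109] v=[-0.7860 1.1810 -0.5910]
Step 3: x=[6.7670 10.3506 18.8245] v=[-1.1445 1.7246 -0.8643]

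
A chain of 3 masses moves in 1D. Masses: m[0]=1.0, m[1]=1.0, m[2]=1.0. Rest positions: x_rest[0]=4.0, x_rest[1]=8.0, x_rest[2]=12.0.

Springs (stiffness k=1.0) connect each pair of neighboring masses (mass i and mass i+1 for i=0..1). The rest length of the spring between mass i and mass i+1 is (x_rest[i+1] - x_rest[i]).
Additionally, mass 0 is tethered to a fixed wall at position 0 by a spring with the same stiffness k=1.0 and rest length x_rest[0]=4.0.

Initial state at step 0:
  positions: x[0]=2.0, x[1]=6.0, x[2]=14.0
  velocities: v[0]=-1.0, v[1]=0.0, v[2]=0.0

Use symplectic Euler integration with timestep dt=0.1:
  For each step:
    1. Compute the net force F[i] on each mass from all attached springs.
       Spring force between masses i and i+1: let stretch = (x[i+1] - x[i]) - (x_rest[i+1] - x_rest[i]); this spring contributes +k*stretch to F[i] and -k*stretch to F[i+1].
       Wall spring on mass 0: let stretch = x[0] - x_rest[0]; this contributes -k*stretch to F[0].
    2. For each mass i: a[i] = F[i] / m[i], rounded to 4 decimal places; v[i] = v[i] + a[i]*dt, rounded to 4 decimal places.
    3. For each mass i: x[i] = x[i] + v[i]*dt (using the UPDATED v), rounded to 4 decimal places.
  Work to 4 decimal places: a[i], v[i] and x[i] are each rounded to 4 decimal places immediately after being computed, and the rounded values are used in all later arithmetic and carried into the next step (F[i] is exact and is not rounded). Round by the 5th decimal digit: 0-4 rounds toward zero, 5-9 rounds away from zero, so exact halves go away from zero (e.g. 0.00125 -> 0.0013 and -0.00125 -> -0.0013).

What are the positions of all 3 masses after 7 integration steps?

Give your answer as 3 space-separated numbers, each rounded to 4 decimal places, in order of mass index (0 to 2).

Answer: 1.9638 6.9487 12.9759

Derivation:
Step 0: x=[2.0000 6.0000 14.0000] v=[-1.0000 0.0000 0.0000]
Step 1: x=[1.9200 6.0400 13.9600] v=[-0.8000 0.4000 -0.4000]
Step 2: x=[1.8620 6.1180 13.8808] v=[-0.5800 0.7800 -0.7920]
Step 3: x=[1.8279 6.2311 13.7640] v=[-0.3406 1.1307 -1.1683]
Step 4: x=[1.8196 6.3755 13.6118] v=[-0.0831 1.4437 -1.5216]
Step 5: x=[1.8387 6.5467 13.4273] v=[0.1905 1.7117 -1.8452]
Step 6: x=[1.8864 6.7396 13.2140] v=[0.4774 1.9290 -2.1333]
Step 7: x=[1.9638 6.9487 12.9759] v=[0.7741 2.0911 -2.3807]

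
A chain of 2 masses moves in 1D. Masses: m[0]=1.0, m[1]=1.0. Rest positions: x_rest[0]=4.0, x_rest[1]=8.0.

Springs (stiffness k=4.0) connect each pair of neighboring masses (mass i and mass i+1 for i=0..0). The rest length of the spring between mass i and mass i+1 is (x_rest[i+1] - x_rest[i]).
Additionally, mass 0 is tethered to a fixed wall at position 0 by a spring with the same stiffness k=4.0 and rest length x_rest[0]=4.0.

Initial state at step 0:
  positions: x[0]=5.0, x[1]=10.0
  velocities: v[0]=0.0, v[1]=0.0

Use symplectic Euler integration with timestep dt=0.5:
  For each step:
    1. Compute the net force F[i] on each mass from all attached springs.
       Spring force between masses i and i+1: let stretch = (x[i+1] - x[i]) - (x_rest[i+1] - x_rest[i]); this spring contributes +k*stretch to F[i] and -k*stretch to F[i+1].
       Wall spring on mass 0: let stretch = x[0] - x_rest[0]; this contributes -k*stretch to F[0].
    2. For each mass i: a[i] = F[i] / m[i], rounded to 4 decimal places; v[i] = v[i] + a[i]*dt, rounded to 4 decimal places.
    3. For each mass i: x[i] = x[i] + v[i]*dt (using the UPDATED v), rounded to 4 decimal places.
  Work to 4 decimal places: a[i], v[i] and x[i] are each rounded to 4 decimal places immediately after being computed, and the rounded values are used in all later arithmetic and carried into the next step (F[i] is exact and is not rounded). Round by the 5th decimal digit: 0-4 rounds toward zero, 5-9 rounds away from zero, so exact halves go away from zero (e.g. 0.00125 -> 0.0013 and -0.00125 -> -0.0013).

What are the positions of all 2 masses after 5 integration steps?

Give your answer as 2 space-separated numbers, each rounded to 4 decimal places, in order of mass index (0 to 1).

Answer: 3.0000 6.0000

Derivation:
Step 0: x=[5.0000 10.0000] v=[0.0000 0.0000]
Step 1: x=[5.0000 9.0000] v=[0.0000 -2.0000]
Step 2: x=[4.0000 8.0000] v=[-2.0000 -2.0000]
Step 3: x=[3.0000 7.0000] v=[-2.0000 -2.0000]
Step 4: x=[3.0000 6.0000] v=[0.0000 -2.0000]
Step 5: x=[3.0000 6.0000] v=[0.0000 0.0000]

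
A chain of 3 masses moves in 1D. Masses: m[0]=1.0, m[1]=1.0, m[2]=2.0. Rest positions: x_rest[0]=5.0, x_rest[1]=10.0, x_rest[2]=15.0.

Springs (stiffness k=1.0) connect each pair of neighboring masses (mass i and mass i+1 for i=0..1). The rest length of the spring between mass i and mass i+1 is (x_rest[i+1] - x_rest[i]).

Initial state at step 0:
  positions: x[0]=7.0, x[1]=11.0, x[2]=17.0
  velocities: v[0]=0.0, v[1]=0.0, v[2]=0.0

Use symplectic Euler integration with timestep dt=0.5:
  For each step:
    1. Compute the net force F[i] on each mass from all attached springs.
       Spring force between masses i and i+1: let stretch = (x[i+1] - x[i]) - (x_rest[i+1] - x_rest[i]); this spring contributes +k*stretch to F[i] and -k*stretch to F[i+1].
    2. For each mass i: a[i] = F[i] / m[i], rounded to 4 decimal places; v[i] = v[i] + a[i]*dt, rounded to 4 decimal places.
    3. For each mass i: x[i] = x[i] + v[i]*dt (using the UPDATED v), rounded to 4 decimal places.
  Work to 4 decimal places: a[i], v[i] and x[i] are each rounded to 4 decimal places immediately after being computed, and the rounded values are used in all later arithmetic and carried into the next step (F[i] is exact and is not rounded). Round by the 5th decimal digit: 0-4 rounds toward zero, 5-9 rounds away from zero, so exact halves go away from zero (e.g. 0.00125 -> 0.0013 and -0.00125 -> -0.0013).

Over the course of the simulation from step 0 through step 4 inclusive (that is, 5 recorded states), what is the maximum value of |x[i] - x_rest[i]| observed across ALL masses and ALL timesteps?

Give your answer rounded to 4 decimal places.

Answer: 2.5196

Derivation:
Step 0: x=[7.0000 11.0000 17.0000] v=[0.0000 0.0000 0.0000]
Step 1: x=[6.7500 11.5000 16.8750] v=[-0.5000 1.0000 -0.2500]
Step 2: x=[6.4375 12.1563 16.7031] v=[-0.6250 1.3125 -0.3438]
Step 3: x=[6.3047 12.5196 16.5879] v=[-0.2656 0.7265 -0.2305]
Step 4: x=[6.4757 12.3462 16.5892] v=[0.3419 -0.3468 0.0025]
Max displacement = 2.5196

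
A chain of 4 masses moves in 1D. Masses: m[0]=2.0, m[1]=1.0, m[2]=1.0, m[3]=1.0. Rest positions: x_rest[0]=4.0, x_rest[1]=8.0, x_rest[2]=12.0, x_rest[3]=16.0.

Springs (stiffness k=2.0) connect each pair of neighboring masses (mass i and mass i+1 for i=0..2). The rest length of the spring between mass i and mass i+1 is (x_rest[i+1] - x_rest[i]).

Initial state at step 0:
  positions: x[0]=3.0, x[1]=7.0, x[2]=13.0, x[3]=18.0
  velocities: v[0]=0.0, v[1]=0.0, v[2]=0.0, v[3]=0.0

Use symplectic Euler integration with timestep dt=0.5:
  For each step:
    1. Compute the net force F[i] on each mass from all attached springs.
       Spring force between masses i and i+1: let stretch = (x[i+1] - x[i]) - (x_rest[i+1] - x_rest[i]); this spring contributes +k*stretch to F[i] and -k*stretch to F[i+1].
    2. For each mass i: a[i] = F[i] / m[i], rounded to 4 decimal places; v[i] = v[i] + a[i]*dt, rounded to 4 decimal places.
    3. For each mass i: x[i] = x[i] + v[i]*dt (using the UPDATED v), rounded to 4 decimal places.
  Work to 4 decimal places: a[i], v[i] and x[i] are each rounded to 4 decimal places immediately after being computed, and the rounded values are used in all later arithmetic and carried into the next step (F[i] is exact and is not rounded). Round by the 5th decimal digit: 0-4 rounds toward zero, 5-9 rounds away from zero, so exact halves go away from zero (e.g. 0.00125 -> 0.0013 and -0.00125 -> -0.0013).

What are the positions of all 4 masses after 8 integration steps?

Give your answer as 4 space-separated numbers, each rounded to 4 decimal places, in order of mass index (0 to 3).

Answer: 4.8281 8.0585 11.8356 14.4503

Derivation:
Step 0: x=[3.0000 7.0000 13.0000 18.0000] v=[0.0000 0.0000 0.0000 0.0000]
Step 1: x=[3.0000 8.0000 12.5000 17.5000] v=[0.0000 2.0000 -1.0000 -1.0000]
Step 2: x=[3.2500 8.7500 12.2500 16.5000] v=[0.5000 1.5000 -0.5000 -2.0000]
Step 3: x=[3.8750 8.5000 12.3750 15.3750] v=[1.2500 -0.5000 0.2500 -2.2500]
Step 4: x=[4.6563 7.8750 12.0625 14.7500] v=[1.5625 -1.2500 -0.6250 -1.2500]
Step 5: x=[5.2423 7.7344 11.0000 14.7813] v=[1.1719 -0.2812 -2.1250 0.0625]
Step 6: x=[5.4513 7.9806 10.1954 14.9219] v=[0.4180 0.4923 -1.6093 0.2812]
Step 7: x=[5.2926 8.0695 10.6466 14.6993] v=[-0.3174 0.1778 0.9024 -0.4453]
Step 8: x=[4.8281 8.0585 11.8356 14.4503] v=[-0.9290 -0.0220 2.3780 -0.4980]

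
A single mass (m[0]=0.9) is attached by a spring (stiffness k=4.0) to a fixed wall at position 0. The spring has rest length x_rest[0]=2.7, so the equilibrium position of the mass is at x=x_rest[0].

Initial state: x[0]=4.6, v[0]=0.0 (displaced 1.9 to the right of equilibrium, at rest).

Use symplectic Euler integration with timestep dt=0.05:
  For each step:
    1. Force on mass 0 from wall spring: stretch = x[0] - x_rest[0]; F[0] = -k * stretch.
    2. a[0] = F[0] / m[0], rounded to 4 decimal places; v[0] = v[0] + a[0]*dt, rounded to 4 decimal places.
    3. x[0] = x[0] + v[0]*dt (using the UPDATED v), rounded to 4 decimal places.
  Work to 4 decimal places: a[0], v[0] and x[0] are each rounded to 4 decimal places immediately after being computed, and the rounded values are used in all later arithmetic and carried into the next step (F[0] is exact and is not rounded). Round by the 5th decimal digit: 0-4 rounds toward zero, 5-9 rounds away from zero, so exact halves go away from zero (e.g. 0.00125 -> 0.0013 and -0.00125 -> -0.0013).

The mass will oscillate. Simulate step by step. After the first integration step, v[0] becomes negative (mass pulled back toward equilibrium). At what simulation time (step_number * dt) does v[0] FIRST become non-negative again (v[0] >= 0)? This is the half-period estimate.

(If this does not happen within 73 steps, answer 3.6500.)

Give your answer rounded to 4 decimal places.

Answer: 1.5000

Derivation:
Step 0: x=[4.6000] v=[0.0000]
Step 1: x=[4.5789] v=[-0.4222]
Step 2: x=[4.5369] v=[-0.8397]
Step 3: x=[4.4745] v=[-1.2479]
Step 4: x=[4.3924] v=[-1.6422]
Step 5: x=[4.2915] v=[-2.0183]
Step 6: x=[4.1729] v=[-2.3720]
Step 7: x=[4.0379] v=[-2.6993]
Step 8: x=[3.8881] v=[-2.9966]
Step 9: x=[3.7251] v=[-3.2606]
Step 10: x=[3.5507] v=[-3.4884]
Step 11: x=[3.3668] v=[-3.6774]
Step 12: x=[3.1755] v=[-3.8256]
Step 13: x=[2.9789] v=[-3.9313]
Step 14: x=[2.7792] v=[-3.9933]
Step 15: x=[2.5787] v=[-4.0109]
Step 16: x=[2.3795] v=[-3.9839]
Step 17: x=[2.1839] v=[-3.9127]
Step 18: x=[1.9940] v=[-3.7980]
Step 19: x=[1.8119] v=[-3.6411]
Step 20: x=[1.6397] v=[-3.4437]
Step 21: x=[1.4793] v=[-3.2081]
Step 22: x=[1.3325] v=[-2.9368]
Step 23: x=[1.2009] v=[-2.6329]
Step 24: x=[1.0859] v=[-2.2998]
Step 25: x=[0.9888] v=[-1.9411]
Step 26: x=[0.9108] v=[-1.5608]
Step 27: x=[0.8526] v=[-1.1632]
Step 28: x=[0.8150] v=[-0.7527]
Step 29: x=[0.7983] v=[-0.3338]
Step 30: x=[0.8027] v=[0.0888]
First v>=0 after going negative at step 30, time=1.5000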